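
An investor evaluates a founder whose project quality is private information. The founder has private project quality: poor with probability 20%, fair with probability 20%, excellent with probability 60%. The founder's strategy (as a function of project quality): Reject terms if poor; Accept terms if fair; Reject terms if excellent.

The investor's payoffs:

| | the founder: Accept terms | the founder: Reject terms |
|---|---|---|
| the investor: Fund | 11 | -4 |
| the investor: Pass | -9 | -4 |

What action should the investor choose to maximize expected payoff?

E[Fund] = 0.2·(-4) + 0.2·(11) + 0.6·(-4) = -1
E[Pass] = 0.2·(-4) + 0.2·(-9) + 0.6·(-4) = -5
Best response: Fund (-1 is the largest).

Fund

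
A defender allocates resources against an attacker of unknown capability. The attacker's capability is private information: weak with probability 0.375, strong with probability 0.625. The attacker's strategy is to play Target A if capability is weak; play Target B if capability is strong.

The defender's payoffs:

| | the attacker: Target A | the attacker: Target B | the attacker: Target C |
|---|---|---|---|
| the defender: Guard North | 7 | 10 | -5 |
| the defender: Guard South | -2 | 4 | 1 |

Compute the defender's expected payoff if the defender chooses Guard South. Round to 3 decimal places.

1.750

Take the expectation over the attacker's capability, weighting each type's action by its prior probability.
E[Guard South] = 0.375·(-2) + 0.625·4 = (-0.75) + 2.5 = 1.75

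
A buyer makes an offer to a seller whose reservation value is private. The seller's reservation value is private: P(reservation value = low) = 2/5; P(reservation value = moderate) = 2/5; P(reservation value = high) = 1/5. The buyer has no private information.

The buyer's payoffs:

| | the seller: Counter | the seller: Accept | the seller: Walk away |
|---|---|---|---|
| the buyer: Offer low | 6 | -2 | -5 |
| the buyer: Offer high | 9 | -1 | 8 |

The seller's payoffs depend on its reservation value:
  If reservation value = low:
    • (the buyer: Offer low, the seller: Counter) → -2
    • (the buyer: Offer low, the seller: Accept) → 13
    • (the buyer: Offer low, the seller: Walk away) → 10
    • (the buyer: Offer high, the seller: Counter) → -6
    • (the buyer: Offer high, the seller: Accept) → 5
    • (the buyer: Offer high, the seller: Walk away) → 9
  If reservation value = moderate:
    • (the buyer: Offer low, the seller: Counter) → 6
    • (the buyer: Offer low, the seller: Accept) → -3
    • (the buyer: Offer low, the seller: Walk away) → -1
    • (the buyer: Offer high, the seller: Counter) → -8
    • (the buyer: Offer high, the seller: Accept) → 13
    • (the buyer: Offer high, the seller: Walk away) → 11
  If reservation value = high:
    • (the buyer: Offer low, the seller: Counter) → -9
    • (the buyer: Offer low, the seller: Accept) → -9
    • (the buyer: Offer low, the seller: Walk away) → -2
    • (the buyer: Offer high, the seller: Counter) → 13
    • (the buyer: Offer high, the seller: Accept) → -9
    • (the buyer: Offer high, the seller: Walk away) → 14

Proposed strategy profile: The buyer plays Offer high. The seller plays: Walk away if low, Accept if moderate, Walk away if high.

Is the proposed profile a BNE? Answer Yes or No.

Yes

A profile is a BNE iff every type of every player is best-responding given beliefs about the other side.
The buyer plays Offer high: E[Offer high] = 2/5·(8) + 2/5·(-1) + 1/5·(8) = 22/5; E[Offer low] = -19/5. Best-responding. ✓
The seller (reservation value low), facing Offer high: Counter gives -6, Accept gives 5, Walk away gives 9. Proposed Walk away is best. ✓
The seller (reservation value moderate), facing Offer high: Counter gives -8, Accept gives 13, Walk away gives 11. Proposed Accept is best. ✓
The seller (reservation value high), facing Offer high: Counter gives 13, Accept gives -9, Walk away gives 14. Proposed Walk away is best. ✓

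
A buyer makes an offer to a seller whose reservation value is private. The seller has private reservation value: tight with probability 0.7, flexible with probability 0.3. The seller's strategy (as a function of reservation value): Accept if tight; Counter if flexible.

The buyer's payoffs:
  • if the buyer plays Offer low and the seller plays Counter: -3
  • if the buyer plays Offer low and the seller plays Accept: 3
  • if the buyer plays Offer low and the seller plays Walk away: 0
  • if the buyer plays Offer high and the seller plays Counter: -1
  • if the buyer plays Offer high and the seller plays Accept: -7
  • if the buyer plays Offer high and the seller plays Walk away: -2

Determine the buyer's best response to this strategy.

E[Offer low] = 0.7·(3) + 0.3·(-3) = 1.2
E[Offer high] = 0.7·(-7) + 0.3·(-1) = -5.2
Best response: Offer low (1.2 is the largest).

Offer low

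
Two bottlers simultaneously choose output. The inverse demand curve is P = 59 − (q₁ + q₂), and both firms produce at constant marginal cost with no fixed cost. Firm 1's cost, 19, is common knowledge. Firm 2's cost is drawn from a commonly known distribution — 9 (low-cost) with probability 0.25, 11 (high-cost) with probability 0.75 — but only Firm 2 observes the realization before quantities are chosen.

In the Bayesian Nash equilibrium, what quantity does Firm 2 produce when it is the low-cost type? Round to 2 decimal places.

Type-c best response for Firm 2: q₂(c) = (59 − c)/2 − q₁/2.
Firm 1 maximizes expected profit; its first-order condition is 59 − 2q₁ − E[q₂] − 19 = 0.
Substituting E[q₂] and solving: E[c₂] = 10.5, so q₁ = (59 − 2·19 + 10.5)/3 = 10.5.
q₂(low-cost) = (59 − 9 − 10.5)/2 = 19.75.

19.75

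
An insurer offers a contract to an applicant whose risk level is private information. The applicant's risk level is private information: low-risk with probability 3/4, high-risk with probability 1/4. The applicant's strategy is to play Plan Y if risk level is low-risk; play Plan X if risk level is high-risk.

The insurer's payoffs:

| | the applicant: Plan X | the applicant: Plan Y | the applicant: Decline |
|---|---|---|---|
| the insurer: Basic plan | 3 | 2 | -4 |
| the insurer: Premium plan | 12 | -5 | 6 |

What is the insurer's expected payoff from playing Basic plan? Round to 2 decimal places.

E[Basic plan] = 3/4·2 + 1/4·3 = 3/2 + 3/4 = 9/4

2.25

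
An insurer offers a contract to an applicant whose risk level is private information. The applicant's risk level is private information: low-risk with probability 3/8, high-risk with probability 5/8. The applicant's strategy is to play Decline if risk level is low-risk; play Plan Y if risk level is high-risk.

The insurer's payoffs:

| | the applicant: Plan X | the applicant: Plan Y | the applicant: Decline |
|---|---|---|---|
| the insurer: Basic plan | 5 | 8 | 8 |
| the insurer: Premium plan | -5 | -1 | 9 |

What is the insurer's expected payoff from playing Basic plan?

8

Take the expectation over the applicant's risk level, weighting each type's action by its prior probability.
E[Basic plan] = 3/8·8 + 5/8·8 = 3 + 5 = 8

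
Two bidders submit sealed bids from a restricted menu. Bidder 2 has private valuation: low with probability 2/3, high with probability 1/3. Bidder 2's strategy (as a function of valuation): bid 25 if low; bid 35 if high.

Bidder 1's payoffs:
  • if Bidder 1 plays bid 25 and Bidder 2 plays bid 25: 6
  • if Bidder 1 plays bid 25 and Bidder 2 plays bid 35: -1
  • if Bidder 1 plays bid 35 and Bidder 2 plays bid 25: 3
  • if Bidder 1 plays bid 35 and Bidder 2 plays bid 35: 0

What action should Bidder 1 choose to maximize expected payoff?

bid 25

Compute Bidder 1's expected payoff for each action, taking the expectation over Bidder 2's type.
E[bid 25] = 2/3·(6) + 1/3·(-1) = 11/3
E[bid 35] = 2/3·(3) + 1/3·(0) = 2
Best response: bid 25 (11/3 is the largest).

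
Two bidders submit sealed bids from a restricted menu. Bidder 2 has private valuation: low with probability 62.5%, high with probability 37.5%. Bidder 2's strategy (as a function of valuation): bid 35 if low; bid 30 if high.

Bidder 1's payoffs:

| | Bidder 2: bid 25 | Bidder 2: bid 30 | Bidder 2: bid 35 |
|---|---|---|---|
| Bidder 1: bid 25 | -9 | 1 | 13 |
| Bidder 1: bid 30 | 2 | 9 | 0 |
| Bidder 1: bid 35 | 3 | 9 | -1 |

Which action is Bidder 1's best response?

E[bid 25] = 0.625·(13) + 0.375·(1) = 8.5
E[bid 30] = 0.625·(0) + 0.375·(9) = 3.375
E[bid 35] = 0.625·(-1) + 0.375·(9) = 2.75
Best response: bid 25 (8.5 is the largest).

bid 25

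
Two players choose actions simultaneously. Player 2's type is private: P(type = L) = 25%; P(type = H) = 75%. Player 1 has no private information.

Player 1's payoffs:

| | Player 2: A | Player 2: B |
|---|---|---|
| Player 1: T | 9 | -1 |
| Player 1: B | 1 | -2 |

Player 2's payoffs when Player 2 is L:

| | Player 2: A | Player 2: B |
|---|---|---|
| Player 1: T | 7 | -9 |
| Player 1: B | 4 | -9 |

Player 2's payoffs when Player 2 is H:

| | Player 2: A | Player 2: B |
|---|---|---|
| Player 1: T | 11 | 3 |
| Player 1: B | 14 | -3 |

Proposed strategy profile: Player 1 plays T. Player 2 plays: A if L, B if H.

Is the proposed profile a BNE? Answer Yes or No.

No

Player 1 plays T: E[T] = 0.25·(9) + 0.75·(-1) = 1.5; E[B] = -1.25. Best-responding. ✓
Player 2 (type L), facing T: A gives 7, B gives -9. Proposed A is best. ✓
Player 2 (type H), facing T: A gives 11, B gives 3. Proposed B is not best — profitable deviation exists. ✗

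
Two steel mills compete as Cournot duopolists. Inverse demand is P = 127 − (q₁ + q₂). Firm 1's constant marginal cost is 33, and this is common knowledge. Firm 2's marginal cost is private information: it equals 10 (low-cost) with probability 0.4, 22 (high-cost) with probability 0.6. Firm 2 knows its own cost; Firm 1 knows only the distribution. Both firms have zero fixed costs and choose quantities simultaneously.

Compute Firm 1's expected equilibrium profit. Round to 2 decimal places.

679.47

Type-c best response for Firm 2: q₂(c) = (127 − c)/2 − q₁/2.
Firm 1 maximizes expected profit; its first-order condition is 127 − 2q₁ − E[q₂] − 33 = 0.
Substituting E[q₂] and solving: E[c₂] = 17.2, so q₁ = (127 − 2·33 + 17.2)/3 = 26.0667.
E[P] = 127 − (q₁ + E[q₂]) = 59.0667; Firm 1's expected profit = (E[P] − 33)·q₁ = (59.0667 − 33)·26.0667 = 679.471.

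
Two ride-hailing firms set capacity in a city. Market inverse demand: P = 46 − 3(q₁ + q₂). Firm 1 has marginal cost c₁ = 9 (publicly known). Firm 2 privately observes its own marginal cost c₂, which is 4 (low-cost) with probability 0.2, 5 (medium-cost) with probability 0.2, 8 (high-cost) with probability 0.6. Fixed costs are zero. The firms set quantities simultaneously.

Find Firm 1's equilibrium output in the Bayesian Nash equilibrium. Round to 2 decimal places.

Firm 2 with cost c maximizes (46 − 3(q₁+q₂) − c)·q₂, giving q₂(c) = (46 − c − 3q₁)/6.
E[c₂] = 0.2·4 + 0.2·5 + 0.6·8 = 6.6
Firm 1's FOC against E[q₂] yields q₁ = (46 − 2·9 + E[c₂])/9 = (46 − 18 + 6.6)/9 = 3.84444.

3.84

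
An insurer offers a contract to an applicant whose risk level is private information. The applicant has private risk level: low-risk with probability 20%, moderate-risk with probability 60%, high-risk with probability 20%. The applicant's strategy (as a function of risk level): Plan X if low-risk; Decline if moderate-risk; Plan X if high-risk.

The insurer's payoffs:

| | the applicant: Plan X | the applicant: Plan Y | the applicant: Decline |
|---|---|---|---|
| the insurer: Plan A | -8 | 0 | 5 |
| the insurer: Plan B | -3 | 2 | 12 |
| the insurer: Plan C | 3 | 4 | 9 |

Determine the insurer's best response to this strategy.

Plan C

Compute the insurer's expected payoff for each action, taking the expectation over the applicant's type.
E[Plan A] = 0.2·(-8) + 0.6·(5) + 0.2·(-8) = -0.2
E[Plan B] = 0.2·(-3) + 0.6·(12) + 0.2·(-3) = 6
E[Plan C] = 0.2·(3) + 0.6·(9) + 0.2·(3) = 6.6
Best response: Plan C (6.6 is the largest).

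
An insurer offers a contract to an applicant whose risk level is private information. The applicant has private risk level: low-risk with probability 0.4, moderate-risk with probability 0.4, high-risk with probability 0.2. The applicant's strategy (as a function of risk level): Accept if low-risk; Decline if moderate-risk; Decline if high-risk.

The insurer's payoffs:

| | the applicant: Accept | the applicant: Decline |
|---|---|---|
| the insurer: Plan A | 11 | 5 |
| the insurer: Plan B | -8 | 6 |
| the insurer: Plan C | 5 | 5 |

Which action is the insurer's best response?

Plan A

E[Plan A] = 0.4·(11) + 0.4·(5) + 0.2·(5) = 7.4
E[Plan B] = 0.4·(-8) + 0.4·(6) + 0.2·(6) = 0.4
E[Plan C] = 0.4·(5) + 0.4·(5) + 0.2·(5) = 5
Best response: Plan A (7.4 is the largest).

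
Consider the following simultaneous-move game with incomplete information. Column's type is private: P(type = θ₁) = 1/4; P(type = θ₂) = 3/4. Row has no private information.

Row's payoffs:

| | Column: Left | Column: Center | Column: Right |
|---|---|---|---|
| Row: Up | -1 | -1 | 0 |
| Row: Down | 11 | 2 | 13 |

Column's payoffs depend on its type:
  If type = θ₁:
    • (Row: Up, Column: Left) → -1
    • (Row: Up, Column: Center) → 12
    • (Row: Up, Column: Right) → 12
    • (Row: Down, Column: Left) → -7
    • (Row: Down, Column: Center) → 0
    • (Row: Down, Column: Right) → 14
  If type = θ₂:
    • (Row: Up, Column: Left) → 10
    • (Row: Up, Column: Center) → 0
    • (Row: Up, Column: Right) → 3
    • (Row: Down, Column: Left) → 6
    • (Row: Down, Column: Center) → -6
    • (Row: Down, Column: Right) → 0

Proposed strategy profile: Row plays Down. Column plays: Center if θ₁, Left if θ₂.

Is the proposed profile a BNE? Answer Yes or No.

No

A profile is a BNE iff every type of every player is best-responding given beliefs about the other side.
Row plays Down: E[Down] = 1/4·(2) + 3/4·(11) = 35/4; E[Up] = -1. Best-responding. ✓
Column (type θ₁), facing Down: Left gives -7, Center gives 0, Right gives 14. Proposed Center is not best — profitable deviation exists. ✗
Column (type θ₂), facing Down: Left gives 6, Center gives -6, Right gives 0. Proposed Left is best. ✓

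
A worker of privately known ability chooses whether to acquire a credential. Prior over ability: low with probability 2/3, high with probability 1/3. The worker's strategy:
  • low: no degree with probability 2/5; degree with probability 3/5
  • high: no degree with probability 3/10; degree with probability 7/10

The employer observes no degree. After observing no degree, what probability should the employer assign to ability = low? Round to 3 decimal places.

P(no degree) = (2/3)·(2/5) + (1/3)·(3/10) = 11/30
P(low | no degree) = ((2/3)·(2/5)) / (11/30) = (4/15) / (11/30) = 8/11

0.727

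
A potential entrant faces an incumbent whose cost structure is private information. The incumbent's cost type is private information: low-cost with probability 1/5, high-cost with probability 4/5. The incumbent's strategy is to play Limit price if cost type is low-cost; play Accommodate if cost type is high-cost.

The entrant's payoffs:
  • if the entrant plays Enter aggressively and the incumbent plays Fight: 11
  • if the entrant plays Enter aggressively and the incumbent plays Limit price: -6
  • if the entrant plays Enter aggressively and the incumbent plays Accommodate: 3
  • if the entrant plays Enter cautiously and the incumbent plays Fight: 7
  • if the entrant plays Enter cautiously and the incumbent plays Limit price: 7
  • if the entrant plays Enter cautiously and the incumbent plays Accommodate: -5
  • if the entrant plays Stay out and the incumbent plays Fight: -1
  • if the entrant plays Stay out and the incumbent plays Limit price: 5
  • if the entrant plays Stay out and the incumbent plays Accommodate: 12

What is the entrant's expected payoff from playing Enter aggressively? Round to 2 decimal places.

1.20

E[Enter aggressively] = 1/5·(-6) + 4/5·3 = (-6/5) + 12/5 = 6/5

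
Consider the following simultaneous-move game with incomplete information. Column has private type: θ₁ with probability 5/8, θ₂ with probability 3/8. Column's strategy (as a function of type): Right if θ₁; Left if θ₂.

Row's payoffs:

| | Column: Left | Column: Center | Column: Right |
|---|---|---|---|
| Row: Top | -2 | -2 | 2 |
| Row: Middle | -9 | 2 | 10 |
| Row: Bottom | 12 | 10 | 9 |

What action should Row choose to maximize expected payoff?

E[Top] = 5/8·(2) + 3/8·(-2) = 1/2
E[Middle] = 5/8·(10) + 3/8·(-9) = 23/8
E[Bottom] = 5/8·(9) + 3/8·(12) = 81/8
Best response: Bottom (81/8 is the largest).

Bottom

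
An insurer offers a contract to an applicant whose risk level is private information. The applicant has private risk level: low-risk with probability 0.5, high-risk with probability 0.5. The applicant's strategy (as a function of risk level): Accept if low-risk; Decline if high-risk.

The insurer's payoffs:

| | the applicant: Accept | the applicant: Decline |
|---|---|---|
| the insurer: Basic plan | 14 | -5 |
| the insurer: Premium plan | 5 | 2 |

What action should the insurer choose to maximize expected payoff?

Compute the insurer's expected payoff for each action, taking the expectation over the applicant's type.
E[Basic plan] = 0.5·(14) + 0.5·(-5) = 4.5
E[Premium plan] = 0.5·(5) + 0.5·(2) = 3.5
Best response: Basic plan (4.5 is the largest).

Basic plan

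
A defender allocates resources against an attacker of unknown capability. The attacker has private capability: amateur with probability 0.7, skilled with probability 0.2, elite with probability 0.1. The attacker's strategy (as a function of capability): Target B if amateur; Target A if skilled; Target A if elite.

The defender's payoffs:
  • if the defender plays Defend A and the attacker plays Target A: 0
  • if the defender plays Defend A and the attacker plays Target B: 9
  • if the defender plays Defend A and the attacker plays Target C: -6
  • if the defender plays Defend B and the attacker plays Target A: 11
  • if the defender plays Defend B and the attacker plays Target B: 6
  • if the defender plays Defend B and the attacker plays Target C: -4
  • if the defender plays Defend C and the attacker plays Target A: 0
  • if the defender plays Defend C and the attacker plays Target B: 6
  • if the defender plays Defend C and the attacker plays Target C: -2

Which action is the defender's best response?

E[Defend A] = 0.7·(9) + 0.2·(0) + 0.1·(0) = 6.3
E[Defend B] = 0.7·(6) + 0.2·(11) + 0.1·(11) = 7.5
E[Defend C] = 0.7·(6) + 0.2·(0) + 0.1·(0) = 4.2
Best response: Defend B (7.5 is the largest).

Defend B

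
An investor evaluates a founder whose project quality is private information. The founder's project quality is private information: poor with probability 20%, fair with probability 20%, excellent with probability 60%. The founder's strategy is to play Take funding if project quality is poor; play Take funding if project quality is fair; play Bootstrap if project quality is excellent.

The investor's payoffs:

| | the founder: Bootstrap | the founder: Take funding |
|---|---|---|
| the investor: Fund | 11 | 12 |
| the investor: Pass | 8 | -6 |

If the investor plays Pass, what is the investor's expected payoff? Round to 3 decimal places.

2.400

Take the expectation over the founder's project quality, weighting each type's action by its prior probability.
E[Pass] = 0.2·(-6) + 0.2·(-6) + 0.6·8 = (-1.2) + (-1.2) + 4.8 = 2.4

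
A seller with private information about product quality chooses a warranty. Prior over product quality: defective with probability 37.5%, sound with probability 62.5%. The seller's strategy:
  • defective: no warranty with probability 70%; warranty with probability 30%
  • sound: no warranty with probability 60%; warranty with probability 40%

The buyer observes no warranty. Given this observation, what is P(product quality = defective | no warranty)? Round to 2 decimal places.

P(no warranty) = 0.375·0.7 + 0.625·0.6 = 0.6375
P(defective | no warranty) = (0.375·0.7) / 0.6375 = 0.2625 / 0.6375 = 0.411765

0.41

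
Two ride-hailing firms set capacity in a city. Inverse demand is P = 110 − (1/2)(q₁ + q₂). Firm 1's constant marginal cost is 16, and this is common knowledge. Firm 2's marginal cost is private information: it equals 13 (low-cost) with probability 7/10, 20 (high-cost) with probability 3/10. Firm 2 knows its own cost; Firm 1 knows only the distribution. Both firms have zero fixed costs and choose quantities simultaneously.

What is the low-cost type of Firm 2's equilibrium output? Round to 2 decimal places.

65.97

Firm 2 with cost c maximizes (110 − (1/2)(q₁+q₂) − c)·q₂, giving q₂(c) = (110 − c − (1/2)q₁).
E[c₂] = 7/10·13 + 3/10·20 = 15.1
Firm 1's FOC against E[q₂] yields q₁ = (110 − 2·16 + E[c₂])/(3/2) = (110 − 32 + 15.1)/(3/2) = 62.0667.
q₂(low-cost) = (110 − 13 − (1/2)·62.0667) = 65.9667.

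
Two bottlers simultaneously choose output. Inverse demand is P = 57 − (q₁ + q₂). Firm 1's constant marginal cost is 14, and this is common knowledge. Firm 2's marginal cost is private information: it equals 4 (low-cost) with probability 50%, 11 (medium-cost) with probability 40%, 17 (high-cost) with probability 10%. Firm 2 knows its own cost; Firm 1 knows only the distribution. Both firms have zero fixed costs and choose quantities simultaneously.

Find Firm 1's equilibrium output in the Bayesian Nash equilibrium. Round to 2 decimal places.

Each type of Firm 2 best-responds to q₁; Firm 1 best-responds to the expected q₂ over Firm 2's types.
Firm 2 with cost c maximizes (57 − (q₁+q₂) − c)·q₂, giving q₂(c) = (57 − c − q₁)/2.
E[c₂] = 0.5·4 + 0.4·11 + 0.1·17 = 8.1
Firm 1's FOC against E[q₂] yields q₁ = (57 − 2·14 + E[c₂])/3 = (57 − 28 + 8.1)/3 = 12.3667.

12.37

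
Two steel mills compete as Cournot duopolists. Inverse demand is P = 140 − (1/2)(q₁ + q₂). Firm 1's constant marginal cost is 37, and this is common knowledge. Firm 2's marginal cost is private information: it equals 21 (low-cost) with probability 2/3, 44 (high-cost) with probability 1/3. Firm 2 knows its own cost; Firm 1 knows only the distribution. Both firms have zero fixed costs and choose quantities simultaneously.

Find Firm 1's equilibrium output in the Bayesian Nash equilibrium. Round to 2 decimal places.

Each type of Firm 2 best-responds to q₁; Firm 1 best-responds to the expected q₂ over Firm 2's types.
Firm 2 with cost c maximizes (140 − (1/2)(q₁+q₂) − c)·q₂, giving q₂(c) = (140 − c − (1/2)q₁).
E[c₂] = 2/3·21 + 1/3·44 = 28.6667
Firm 1's FOC against E[q₂] yields q₁ = (140 − 2·37 + E[c₂])/(3/2) = (140 − 74 + 28.6667)/(3/2) = 63.1111.

63.11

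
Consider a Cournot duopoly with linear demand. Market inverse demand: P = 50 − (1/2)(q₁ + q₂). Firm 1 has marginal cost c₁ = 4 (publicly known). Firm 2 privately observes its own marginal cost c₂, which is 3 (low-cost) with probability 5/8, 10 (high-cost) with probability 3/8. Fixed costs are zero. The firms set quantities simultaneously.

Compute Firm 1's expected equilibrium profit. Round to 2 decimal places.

Firm 2 with cost c maximizes (50 − (1/2)(q₁+q₂) − c)·q₂, giving q₂(c) = (50 − c − (1/2)q₁).
E[c₂] = 5/8·3 + 3/8·10 = 5.625
Firm 1's FOC against E[q₂] yields q₁ = (50 − 2·4 + E[c₂])/(3/2) = (50 − 8 + 5.625)/(3/2) = 31.75.
E[P] = 50 − (1/2)·(q₁ + E[q₂]) = 19.875; Firm 1's expected profit = (E[P] − 4)·q₁ = (19.875 − 4)·31.75 = 504.031.

504.03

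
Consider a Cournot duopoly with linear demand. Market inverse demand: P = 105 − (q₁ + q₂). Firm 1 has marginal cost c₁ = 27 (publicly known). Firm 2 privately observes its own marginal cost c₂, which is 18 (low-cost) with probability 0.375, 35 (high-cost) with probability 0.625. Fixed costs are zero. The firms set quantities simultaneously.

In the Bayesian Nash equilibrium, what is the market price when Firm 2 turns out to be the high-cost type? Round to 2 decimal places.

56.73

Type-c best response for Firm 2: q₂(c) = (105 − c)/2 − q₁/2.
Firm 1 maximizes expected profit; its first-order condition is 105 − 2q₁ − E[q₂] − 27 = 0.
Substituting E[q₂] and solving: E[c₂] = 28.625, so q₁ = (105 − 2·27 + 28.625)/3 = 26.5417.
q₂(high-cost) = 21.7292, so P = 105 − (26.5417 + 21.7292) = 56.7292.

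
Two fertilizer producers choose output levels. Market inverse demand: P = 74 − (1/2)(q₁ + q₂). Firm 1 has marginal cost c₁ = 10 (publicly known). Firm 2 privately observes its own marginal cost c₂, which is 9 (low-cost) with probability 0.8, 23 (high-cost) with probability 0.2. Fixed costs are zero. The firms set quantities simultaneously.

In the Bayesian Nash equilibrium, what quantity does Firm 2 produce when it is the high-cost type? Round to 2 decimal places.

29.07

Type-c best response for Firm 2: q₂(c) = (74 − c) − q₁/2.
Firm 1 maximizes expected profit; its first-order condition is 74 − q₁ − (1/2)E[q₂] − 10 = 0.
Substituting E[q₂] and solving: E[c₂] = 11.8, so q₁ = (74 − 2·10 + 11.8)/(3/2) = 43.8667.
q₂(high-cost) = (74 − 23 − (1/2)·43.8667) = 29.0667.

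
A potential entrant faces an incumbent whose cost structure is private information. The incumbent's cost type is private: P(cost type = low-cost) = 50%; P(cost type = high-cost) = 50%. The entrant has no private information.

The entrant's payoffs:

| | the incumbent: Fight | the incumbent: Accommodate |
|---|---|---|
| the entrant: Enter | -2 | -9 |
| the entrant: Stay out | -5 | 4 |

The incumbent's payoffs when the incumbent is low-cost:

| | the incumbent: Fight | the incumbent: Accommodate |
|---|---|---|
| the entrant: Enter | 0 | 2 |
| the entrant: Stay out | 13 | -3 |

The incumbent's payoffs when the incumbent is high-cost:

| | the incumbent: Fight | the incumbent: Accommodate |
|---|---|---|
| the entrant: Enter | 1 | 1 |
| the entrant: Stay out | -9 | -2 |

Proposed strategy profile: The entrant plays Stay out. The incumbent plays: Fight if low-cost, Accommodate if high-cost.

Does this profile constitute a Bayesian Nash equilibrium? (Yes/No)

Yes

The entrant plays Stay out: E[Stay out] = 0.5·(-5) + 0.5·(4) = -0.5; E[Enter] = -5.5. Best-responding. ✓
The incumbent (cost type low-cost), facing Stay out: Fight gives 13, Accommodate gives -3. Proposed Fight is best. ✓
The incumbent (cost type high-cost), facing Stay out: Fight gives -9, Accommodate gives -2. Proposed Accommodate is best. ✓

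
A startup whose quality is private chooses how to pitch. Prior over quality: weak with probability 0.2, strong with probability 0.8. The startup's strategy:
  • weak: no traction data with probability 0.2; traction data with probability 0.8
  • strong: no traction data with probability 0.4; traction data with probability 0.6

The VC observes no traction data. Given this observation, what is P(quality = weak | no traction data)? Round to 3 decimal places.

Apply Bayes' rule using the sender's strategy as the likelihood.
P(no traction data) = 0.2·0.2 + 0.8·0.4 = 0.36
P(weak | no traction data) = (0.2·0.2) / 0.36 = 0.04 / 0.36 = 0.111111

0.111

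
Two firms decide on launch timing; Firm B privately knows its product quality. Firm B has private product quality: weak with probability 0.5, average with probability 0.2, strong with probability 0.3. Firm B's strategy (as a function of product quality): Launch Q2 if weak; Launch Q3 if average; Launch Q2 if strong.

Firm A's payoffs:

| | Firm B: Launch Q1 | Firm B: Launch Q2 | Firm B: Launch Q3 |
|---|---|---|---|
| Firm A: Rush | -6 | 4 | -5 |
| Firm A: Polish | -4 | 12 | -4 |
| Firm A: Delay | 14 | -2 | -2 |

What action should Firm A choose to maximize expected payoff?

E[Rush] = 0.5·(4) + 0.2·(-5) + 0.3·(4) = 2.2
E[Polish] = 0.5·(12) + 0.2·(-4) + 0.3·(12) = 8.8
E[Delay] = 0.5·(-2) + 0.2·(-2) + 0.3·(-2) = -2
Best response: Polish (8.8 is the largest).

Polish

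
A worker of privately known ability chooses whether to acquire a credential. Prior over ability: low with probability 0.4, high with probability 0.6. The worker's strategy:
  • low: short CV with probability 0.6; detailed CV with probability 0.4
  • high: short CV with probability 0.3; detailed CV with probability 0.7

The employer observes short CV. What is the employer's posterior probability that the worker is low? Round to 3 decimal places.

0.571

Apply Bayes' rule using the sender's strategy as the likelihood.
P(short CV) = 0.4·0.6 + 0.6·0.3 = 0.42
P(low | short CV) = (0.4·0.6) / 0.42 = 0.24 / 0.42 = 0.571429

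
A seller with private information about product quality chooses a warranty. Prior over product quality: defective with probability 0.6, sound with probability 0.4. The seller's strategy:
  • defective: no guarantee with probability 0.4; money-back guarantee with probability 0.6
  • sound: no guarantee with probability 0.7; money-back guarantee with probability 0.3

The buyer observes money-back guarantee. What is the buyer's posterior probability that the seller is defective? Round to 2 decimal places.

P(money-back guarantee) = 0.6·0.6 + 0.4·0.3 = 0.48
P(defective | money-back guarantee) = (0.6·0.6) / 0.48 = 0.36 / 0.48 = 0.75

0.75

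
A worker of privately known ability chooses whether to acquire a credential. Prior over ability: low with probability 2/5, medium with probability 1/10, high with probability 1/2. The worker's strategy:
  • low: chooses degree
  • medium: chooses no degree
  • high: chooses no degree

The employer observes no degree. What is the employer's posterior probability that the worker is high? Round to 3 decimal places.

Apply Bayes' rule using the sender's strategy as the likelihood.
P(no degree) = (2/5)·0 + (1/10)·1 + (1/2)·1 = 3/5
P(high | no degree) = ((1/2)·1) / (3/5) = (1/2) / (3/5) = 5/6

0.833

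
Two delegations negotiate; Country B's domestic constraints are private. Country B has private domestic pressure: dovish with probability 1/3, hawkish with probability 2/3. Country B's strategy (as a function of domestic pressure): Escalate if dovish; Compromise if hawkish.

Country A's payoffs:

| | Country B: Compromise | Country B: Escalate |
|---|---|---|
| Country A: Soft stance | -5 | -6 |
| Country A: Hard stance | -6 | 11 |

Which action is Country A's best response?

E[Soft stance] = 1/3·(-6) + 2/3·(-5) = -16/3
E[Hard stance] = 1/3·(11) + 2/3·(-6) = -1/3
Best response: Hard stance (-1/3 is the largest).

Hard stance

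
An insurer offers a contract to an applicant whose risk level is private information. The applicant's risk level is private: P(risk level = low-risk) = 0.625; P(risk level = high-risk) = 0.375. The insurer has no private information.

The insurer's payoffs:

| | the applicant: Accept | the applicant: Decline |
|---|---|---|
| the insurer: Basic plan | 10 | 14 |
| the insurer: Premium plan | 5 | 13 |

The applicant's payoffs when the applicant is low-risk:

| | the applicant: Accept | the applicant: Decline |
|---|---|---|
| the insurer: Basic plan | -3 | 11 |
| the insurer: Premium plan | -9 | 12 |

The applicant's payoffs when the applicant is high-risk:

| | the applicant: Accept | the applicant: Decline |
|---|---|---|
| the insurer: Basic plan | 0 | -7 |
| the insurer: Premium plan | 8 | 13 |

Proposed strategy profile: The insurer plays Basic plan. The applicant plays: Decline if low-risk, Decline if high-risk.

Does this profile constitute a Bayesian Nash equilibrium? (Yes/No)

No

The insurer plays Basic plan: E[Basic plan] = 0.625·(14) + 0.375·(14) = 14; E[Premium plan] = 13. Best-responding. ✓
The applicant (risk level low-risk), facing Basic plan: Accept gives -3, Decline gives 11. Proposed Decline is best. ✓
The applicant (risk level high-risk), facing Basic plan: Accept gives 0, Decline gives -7. Proposed Decline is not best — profitable deviation exists. ✗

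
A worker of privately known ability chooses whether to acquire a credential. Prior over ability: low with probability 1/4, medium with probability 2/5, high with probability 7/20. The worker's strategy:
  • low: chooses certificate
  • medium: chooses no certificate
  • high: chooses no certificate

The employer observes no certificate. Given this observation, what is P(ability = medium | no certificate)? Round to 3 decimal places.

P(no certificate) = (1/4)·0 + (2/5)·1 + (7/20)·1 = 3/4
P(medium | no certificate) = ((2/5)·1) / (3/4) = (2/5) / (3/4) = 8/15

0.533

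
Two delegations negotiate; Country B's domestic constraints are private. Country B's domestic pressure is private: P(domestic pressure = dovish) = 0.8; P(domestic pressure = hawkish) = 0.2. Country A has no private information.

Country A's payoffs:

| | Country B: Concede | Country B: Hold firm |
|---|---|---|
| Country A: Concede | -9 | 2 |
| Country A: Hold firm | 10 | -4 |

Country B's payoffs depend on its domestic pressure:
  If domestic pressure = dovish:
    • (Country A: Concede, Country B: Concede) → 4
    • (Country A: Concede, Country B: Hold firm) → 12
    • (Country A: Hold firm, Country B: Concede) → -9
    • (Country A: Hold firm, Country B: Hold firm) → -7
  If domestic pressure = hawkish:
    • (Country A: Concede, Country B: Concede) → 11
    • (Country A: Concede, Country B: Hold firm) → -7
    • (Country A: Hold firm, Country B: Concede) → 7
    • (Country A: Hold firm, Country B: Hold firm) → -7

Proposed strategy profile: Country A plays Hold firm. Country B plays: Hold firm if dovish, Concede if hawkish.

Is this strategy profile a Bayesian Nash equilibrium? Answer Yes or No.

No

A profile is a BNE iff every type of every player is best-responding given beliefs about the other side.
Country A plays Hold firm: E[Hold firm] = 0.8·(-4) + 0.2·(10) = -1.2; E[Concede] = -0.2. Not best-responding. ✗
Country B (domestic pressure dovish), facing Hold firm: Concede gives -9, Hold firm gives -7. Proposed Hold firm is best. ✓
Country B (domestic pressure hawkish), facing Hold firm: Concede gives 7, Hold firm gives -7. Proposed Concede is best. ✓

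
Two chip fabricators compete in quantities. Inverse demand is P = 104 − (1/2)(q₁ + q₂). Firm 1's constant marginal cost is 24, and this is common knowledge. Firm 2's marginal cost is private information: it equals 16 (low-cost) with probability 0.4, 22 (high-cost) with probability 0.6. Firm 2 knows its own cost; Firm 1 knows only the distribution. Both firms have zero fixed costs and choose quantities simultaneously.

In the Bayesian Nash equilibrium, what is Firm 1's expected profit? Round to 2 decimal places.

1270.08

Firm 2 with cost c maximizes (104 − (1/2)(q₁+q₂) − c)·q₂, giving q₂(c) = (104 − c − (1/2)q₁).
E[c₂] = 0.4·16 + 0.6·22 = 19.6
Firm 1's FOC against E[q₂] yields q₁ = (104 − 2·24 + E[c₂])/(3/2) = (104 − 48 + 19.6)/(3/2) = 50.4.
E[P] = 104 − (1/2)·(q₁ + E[q₂]) = 49.2; Firm 1's expected profit = (E[P] − 24)·q₁ = (49.2 − 24)·50.4 = 1270.08.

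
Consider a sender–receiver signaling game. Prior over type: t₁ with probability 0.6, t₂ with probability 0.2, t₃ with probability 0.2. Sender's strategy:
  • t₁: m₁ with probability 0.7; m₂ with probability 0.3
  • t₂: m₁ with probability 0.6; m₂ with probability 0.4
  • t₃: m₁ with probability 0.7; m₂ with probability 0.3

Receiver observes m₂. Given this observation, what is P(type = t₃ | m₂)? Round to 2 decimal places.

Apply Bayes' rule using the sender's strategy as the likelihood.
P(m₂) = 0.6·0.3 + 0.2·0.4 + 0.2·0.3 = 0.32
P(t₃ | m₂) = (0.2·0.3) / 0.32 = 0.06 / 0.32 = 0.1875

0.19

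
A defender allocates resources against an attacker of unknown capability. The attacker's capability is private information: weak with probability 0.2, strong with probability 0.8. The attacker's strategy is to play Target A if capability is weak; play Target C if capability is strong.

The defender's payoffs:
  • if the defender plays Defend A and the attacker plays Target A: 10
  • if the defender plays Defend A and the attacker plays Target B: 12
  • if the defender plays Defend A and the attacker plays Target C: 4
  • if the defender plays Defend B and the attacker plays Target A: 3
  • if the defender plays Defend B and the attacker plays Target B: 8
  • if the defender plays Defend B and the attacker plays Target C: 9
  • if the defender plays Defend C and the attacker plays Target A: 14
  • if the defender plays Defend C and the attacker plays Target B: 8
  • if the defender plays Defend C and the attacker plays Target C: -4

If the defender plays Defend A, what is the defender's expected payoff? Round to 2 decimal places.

5.20

E[Defend A] = 0.2·10 + 0.8·4 = 2 + 3.2 = 5.2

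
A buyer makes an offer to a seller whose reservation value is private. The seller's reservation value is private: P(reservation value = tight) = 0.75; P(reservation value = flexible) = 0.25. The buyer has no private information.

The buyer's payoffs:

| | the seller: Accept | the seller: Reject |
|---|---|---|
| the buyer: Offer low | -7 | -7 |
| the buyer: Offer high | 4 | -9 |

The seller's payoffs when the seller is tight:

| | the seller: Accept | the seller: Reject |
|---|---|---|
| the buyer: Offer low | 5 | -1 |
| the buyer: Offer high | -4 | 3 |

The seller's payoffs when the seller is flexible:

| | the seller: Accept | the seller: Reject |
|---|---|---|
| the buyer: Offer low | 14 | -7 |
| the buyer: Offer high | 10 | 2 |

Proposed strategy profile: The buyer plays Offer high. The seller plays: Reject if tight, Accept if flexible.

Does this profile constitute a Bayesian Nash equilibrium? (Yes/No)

Yes

The buyer plays Offer high: E[Offer high] = 0.75·(-9) + 0.25·(4) = -5.75; E[Offer low] = -7. Best-responding. ✓
The seller (reservation value tight), facing Offer high: Accept gives -4, Reject gives 3. Proposed Reject is best. ✓
The seller (reservation value flexible), facing Offer high: Accept gives 10, Reject gives 2. Proposed Accept is best. ✓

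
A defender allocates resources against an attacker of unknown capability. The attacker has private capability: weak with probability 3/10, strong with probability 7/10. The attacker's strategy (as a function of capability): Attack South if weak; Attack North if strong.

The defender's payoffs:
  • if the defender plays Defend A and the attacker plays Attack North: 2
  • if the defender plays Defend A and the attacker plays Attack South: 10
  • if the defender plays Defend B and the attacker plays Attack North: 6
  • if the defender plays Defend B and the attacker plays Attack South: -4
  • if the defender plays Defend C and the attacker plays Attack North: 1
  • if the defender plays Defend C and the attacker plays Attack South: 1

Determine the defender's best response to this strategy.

Defend A

E[Defend A] = 3/10·(10) + 7/10·(2) = 22/5
E[Defend B] = 3/10·(-4) + 7/10·(6) = 3
E[Defend C] = 3/10·(1) + 7/10·(1) = 1
Best response: Defend A (22/5 is the largest).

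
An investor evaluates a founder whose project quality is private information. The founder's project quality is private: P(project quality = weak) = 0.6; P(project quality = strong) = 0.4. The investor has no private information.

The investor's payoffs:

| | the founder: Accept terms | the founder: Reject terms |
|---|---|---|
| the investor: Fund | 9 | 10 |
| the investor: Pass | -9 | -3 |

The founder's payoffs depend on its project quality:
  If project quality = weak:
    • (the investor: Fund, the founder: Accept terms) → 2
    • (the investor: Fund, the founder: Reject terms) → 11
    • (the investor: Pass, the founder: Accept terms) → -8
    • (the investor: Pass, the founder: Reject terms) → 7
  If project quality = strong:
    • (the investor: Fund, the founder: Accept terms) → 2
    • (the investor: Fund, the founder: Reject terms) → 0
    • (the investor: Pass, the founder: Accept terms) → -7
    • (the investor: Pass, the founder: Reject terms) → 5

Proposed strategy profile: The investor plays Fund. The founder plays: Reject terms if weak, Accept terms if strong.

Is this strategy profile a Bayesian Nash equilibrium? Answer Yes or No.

The investor plays Fund: E[Fund] = 0.6·(10) + 0.4·(9) = 9.6; E[Pass] = -5.4. Best-responding. ✓
The founder (project quality weak), facing Fund: Accept terms gives 2, Reject terms gives 11. Proposed Reject terms is best. ✓
The founder (project quality strong), facing Fund: Accept terms gives 2, Reject terms gives 0. Proposed Accept terms is best. ✓

Yes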